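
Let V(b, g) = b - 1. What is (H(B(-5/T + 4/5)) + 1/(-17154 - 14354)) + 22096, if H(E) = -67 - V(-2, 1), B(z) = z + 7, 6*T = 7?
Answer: 694184255/31508 ≈ 22032.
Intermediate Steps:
T = 7/6 (T = (1/6)*7 = 7/6 ≈ 1.1667)
B(z) = 7 + z
V(b, g) = -1 + b
H(E) = -64 (H(E) = -67 - (-1 - 2) = -67 - 1*(-3) = -67 + 3 = -64)
(H(B(-5/T + 4/5)) + 1/(-17154 - 14354)) + 22096 = (-64 + 1/(-17154 - 14354)) + 22096 = (-64 + 1/(-31508)) + 22096 = (-64 - 1/31508) + 22096 = -2016513/31508 + 22096 = 694184255/31508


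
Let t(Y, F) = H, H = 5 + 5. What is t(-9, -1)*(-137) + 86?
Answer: -1284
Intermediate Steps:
H = 10
t(Y, F) = 10
t(-9, -1)*(-137) + 86 = 10*(-137) + 86 = -1370 + 86 = -1284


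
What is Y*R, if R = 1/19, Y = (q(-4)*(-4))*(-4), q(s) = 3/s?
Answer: -12/19 ≈ -0.63158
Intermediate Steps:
Y = -12 (Y = ((3/(-4))*(-4))*(-4) = ((3*(-¼))*(-4))*(-4) = -¾*(-4)*(-4) = 3*(-4) = -12)
R = 1/19 ≈ 0.052632
Y*R = -12*1/19 = -12/19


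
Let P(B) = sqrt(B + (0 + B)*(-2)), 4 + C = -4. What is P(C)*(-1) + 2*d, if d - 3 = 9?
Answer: 24 - 2*sqrt(2) ≈ 21.172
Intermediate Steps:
C = -8 (C = -4 - 4 = -8)
d = 12 (d = 3 + 9 = 12)
P(B) = sqrt(-B) (P(B) = sqrt(B + B*(-2)) = sqrt(B - 2*B) = sqrt(-B))
P(C)*(-1) + 2*d = sqrt(-1*(-8))*(-1) + 2*12 = sqrt(8)*(-1) + 24 = (2*sqrt(2))*(-1) + 24 = -2*sqrt(2) + 24 = 24 - 2*sqrt(2)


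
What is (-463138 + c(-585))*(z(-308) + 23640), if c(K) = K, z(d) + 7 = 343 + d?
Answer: -10975395964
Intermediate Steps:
z(d) = 336 + d (z(d) = -7 + (343 + d) = 336 + d)
(-463138 + c(-585))*(z(-308) + 23640) = (-463138 - 585)*((336 - 308) + 23640) = -463723*(28 + 23640) = -463723*23668 = -10975395964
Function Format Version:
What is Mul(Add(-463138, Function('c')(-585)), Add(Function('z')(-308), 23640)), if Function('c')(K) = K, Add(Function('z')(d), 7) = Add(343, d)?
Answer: -10975395964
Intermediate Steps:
Function('z')(d) = Add(336, d) (Function('z')(d) = Add(-7, Add(343, d)) = Add(336, d))
Mul(Add(-463138, Function('c')(-585)), Add(Function('z')(-308), 23640)) = Mul(Add(-463138, -585), Add(Add(336, -308), 23640)) = Mul(-463723, Add(28, 23640)) = Mul(-463723, 23668) = -10975395964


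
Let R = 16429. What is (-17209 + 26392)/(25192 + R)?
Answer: 9183/41621 ≈ 0.22063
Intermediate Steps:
(-17209 + 26392)/(25192 + R) = (-17209 + 26392)/(25192 + 16429) = 9183/41621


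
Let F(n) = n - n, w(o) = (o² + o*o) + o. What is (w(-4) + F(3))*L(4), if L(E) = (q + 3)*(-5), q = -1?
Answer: -280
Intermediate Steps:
L(E) = -10 (L(E) = (-1 + 3)*(-5) = 2*(-5) = -10)
w(o) = o + 2*o² (w(o) = (o² + o²) + o = 2*o² + o = o + 2*o²)
F(n) = 0
(w(-4) + F(3))*L(4) = (-4*(1 + 2*(-4)) + 0)*(-10) = (-4*(1 - 8) + 0)*(-10) = (-4*(-7) + 0)*(-10) = (28 + 0)*(-10) = 28*(-10) = -280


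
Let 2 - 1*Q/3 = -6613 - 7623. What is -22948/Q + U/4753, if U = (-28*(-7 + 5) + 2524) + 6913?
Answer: 21172297/14501403 ≈ 1.4600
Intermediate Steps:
U = 9493 (U = (-28*(-2) + 2524) + 6913 = (56 + 2524) + 6913 = 2580 + 6913 = 9493)
Q = 42714 (Q = 6 - 3*(-6613 - 7623) = 6 - 3*(-14236) = 6 + 42708 = 42714)
-22948/Q + U/4753 = -22948/42714 + 9493/4753 = -22948*1/42714 + 9493*(1/4753) = -11474/21357 + 9493/4753 = 21172297/14501403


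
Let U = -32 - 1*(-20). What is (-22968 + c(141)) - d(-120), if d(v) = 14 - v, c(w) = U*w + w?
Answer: -24653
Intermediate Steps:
U = -12 (U = -32 + 20 = -12)
c(w) = -11*w (c(w) = -12*w + w = -11*w)
(-22968 + c(141)) - d(-120) = (-22968 - 11*141) - (14 - 1*(-120)) = (-22968 - 1551) - (14 + 120) = -24519 - 1*134 = -24519 - 134 = -24653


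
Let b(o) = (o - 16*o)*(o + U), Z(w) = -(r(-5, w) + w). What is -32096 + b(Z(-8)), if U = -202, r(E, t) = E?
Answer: 4759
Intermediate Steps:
Z(w) = 5 - w (Z(w) = -(-5 + w) = 5 - w)
b(o) = -15*o*(-202 + o) (b(o) = (o - 16*o)*(o - 202) = (-15*o)*(-202 + o) = -15*o*(-202 + o))
-32096 + b(Z(-8)) = -32096 + 15*(5 - 1*(-8))*(202 - (5 - 1*(-8))) = -32096 + 15*(5 + 8)*(202 - (5 + 8)) = -32096 + 15*13*(202 - 1*13) = -32096 + 15*13*(202 - 13) = -32096 + 15*13*189 = -32096 + 36855 = 4759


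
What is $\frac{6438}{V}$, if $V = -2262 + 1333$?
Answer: $- \frac{6438}{929} \approx -6.93$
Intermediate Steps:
$V = -929$
$\frac{6438}{V} = \frac{6438}{-929} = 6438 \left(- \frac{1}{929}\right) = - \frac{6438}{929}$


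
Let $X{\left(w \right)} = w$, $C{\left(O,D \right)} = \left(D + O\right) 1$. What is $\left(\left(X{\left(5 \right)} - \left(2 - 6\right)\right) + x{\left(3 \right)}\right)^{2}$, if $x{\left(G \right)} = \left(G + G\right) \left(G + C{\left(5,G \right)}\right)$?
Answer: $5625$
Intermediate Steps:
$C{\left(O,D \right)} = D + O$
$x{\left(G \right)} = 2 G \left(5 + 2 G\right)$ ($x{\left(G \right)} = \left(G + G\right) \left(G + \left(G + 5\right)\right) = 2 G \left(G + \left(5 + G\right)\right) = 2 G \left(5 + 2 G\right)$)
$\left(\left(X{\left(5 \right)} - \left(2 - 6\right)\right) + x{\left(3 \right)}\right)^{2} = \left(\left(5 - \left(2 - 6\right)\right) + 2 \cdot 3 \left(5 + 2 \cdot 3\right)\right)^{2} = \left(\left(5 - \left(2 - 6\right)\right) + 2 \cdot 3 \left(5 + 6\right)\right)^{2} = \left(\left(5 - -4\right) + 2 \cdot 3 \cdot 11\right)^{2} = \left(\left(5 + 4\right) + 66\right)^{2} = \left(9 + 66\right)^{2} = 75^{2} = 5625$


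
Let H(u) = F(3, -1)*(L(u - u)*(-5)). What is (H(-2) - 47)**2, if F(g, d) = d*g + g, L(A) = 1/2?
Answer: 2209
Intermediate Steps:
L(A) = 1/2
F(g, d) = g + d*g
H(u) = 0 (H(u) = (3*(1 - 1))*((1/2)*(-5)) = (3*0)*(-5/2) = 0*(-5/2) = 0)
(H(-2) - 47)**2 = (0 - 47)**2 = (-47)**2 = 2209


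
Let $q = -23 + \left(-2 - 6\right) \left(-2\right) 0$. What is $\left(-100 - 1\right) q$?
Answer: $2323$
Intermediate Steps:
$q = -23$ ($q = -23 + \left(-2 - 6\right) \left(-2\right) 0 = -23 + \left(-8\right) \left(-2\right) 0 = -23 + 16 \cdot 0 = -23 + 0 = -23$)
$\left(-100 - 1\right) q = \left(-100 - 1\right) \left(-23\right) = \left(-101\right) \left(-23\right) = 2323$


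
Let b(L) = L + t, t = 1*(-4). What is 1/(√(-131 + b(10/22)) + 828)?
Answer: 2277/1885726 - I*√4070/3771452 ≈ 0.0012075 - 1.6916e-5*I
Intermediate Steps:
t = -4
b(L) = -4 + L (b(L) = L - 4 = -4 + L)
1/(√(-131 + b(10/22)) + 828) = 1/(√(-131 + (-4 + 10/22)) + 828) = 1/(√(-131 + (-4 + 10*(1/22))) + 828) = 1/(√(-131 + (-4 + 5/11)) + 828) = 1/(√(-131 - 39/11) + 828) = 1/(√(-1480/11) + 828) = 1/(2*I*√4070/11 + 828) = 1/(828 + 2*I*√4070/11)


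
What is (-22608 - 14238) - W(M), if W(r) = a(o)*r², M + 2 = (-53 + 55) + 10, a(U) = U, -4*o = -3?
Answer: -36921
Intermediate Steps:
o = ¾ (o = -¼*(-3) = ¾ ≈ 0.75000)
M = 10 (M = -2 + ((-53 + 55) + 10) = -2 + (2 + 10) = -2 + 12 = 10)
W(r) = 3*r²/4
(-22608 - 14238) - W(M) = (-22608 - 14238) - 3*10²/4 = -36846 - 3*100/4 = -36846 - 1*75 = -36846 - 75 = -36921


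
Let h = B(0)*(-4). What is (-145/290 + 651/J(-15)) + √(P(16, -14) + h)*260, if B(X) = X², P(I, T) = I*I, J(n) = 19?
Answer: 159363/38 ≈ 4193.8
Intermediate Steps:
P(I, T) = I²
h = 0 (h = 0²*(-4) = 0*(-4) = 0)
(-145/290 + 651/J(-15)) + √(P(16, -14) + h)*260 = (-145/290 + 651/19) + √(16² + 0)*260 = (-145*1/290 + 651*(1/19)) + √(256 + 0)*260 = (-½ + 651/19) + √256*260 = 1283/38 + 16*260 = 1283/38 + 4160 = 159363/38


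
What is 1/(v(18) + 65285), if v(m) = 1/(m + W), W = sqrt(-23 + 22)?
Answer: 21217643/1385194998386 + I/1385194998386 ≈ 1.5317e-5 + 7.2192e-13*I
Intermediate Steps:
W = I (W = sqrt(-1) = I ≈ 1.0*I)
v(m) = 1/(I + m) (v(m) = 1/(m + I) = 1/(I + m))
1/(v(18) + 65285) = 1/(1/(I + 18) + 65285) = 1/(1/(18 + I) + 65285) = 1/((18 - I)/325 + 65285) = 1/(65285 + (18 - I)/325)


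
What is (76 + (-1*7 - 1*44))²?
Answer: 625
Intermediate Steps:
(76 + (-1*7 - 1*44))² = (76 + (-7 - 44))² = (76 - 51)² = 25² = 625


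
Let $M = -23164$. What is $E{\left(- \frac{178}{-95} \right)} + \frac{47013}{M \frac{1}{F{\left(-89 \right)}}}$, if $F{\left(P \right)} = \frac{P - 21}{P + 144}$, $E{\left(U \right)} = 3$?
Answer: $\frac{81759}{11582} \approx 7.0591$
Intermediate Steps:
$F{\left(P \right)} = \frac{-21 + P}{144 + P}$
$E{\left(- \frac{178}{-95} \right)} + \frac{47013}{M \frac{1}{F{\left(-89 \right)}}} = 3 + \frac{47013}{\left(-23164\right) \frac{1}{\frac{1}{144 - 89} \left(-21 - 89\right)}} = 3 + \frac{47013}{\left(-23164\right) \frac{1}{\frac{1}{55} \left(-110\right)}} = 3 + \frac{47013}{\left(-23164\right) \frac{1}{-2}} = 3 + \frac{47013}{\left(-23164\right) \left(- \frac{1}{2}\right)} = 3 + \frac{47013}{11582} = \frac{81759}{11582}$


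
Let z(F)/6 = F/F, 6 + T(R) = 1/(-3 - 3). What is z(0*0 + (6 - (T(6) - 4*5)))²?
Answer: 36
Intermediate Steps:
T(R) = -37/6 (T(R) = -6 + 1/(-3 - 3) = -6 + 1/(-6) = -6 - ⅙ = -37/6)
z(F) = 6 (z(F) = 6*(F/F) = 6*1 = 6)
z(0*0 + (6 - (T(6) - 4*5)))² = 6² = 36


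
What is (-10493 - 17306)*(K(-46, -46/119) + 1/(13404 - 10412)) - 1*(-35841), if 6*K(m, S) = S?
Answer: 2363908285/62832 ≈ 37623.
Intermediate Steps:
K(m, S) = S/6
(-10493 - 17306)*(K(-46, -46/119) + 1/(13404 - 10412)) - 1*(-35841) = (-10493 - 17306)*((-46/119)/6 + 1/(13404 - 10412)) - 1*(-35841) = -27799*((-46*1/119)/6 + 1/2992) + 35841 = -27799*((⅙)*(-46/119) + 1/2992) + 35841 = -27799*(-23/357 + 1/2992) + 35841 = -27799*(-4027/62832) + 35841 = 111946573/62832 + 35841 = 2363908285/62832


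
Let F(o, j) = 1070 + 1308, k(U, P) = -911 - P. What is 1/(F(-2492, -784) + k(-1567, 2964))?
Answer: -1/1497 ≈ -0.00066800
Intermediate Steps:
F(o, j) = 2378
1/(F(-2492, -784) + k(-1567, 2964)) = 1/(2378 + (-911 - 1*2964)) = 1/(2378 + (-911 - 2964)) = 1/(2378 - 3875) = 1/(-1497) = -1/1497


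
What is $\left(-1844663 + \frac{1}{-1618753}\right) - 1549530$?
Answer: $- \frac{5494360101330}{1618753} \approx -3.3942 \cdot 10^{6}$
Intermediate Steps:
$\left(-1844663 + \frac{1}{-1618753}\right) - 1549530 = \left(-1844663 - \frac{1}{1618753}\right) - 1549530 = - \frac{2986053765240}{1618753} - 1549530 = - \frac{5494360101330}{1618753}$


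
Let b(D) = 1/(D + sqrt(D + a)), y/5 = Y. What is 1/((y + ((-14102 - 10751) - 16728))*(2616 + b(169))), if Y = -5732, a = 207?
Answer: -73732129/13548343379498129 - 2*sqrt(94)/13548343379498129 ≈ -5.4422e-9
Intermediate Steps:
y = -28660 (y = 5*(-5732) = -28660)
b(D) = 1/(D + sqrt(207 + D)) (b(D) = 1/(D + sqrt(D + 207)) = 1/(D + sqrt(207 + D)))
1/((y + ((-14102 - 10751) - 16728))*(2616 + b(169))) = 1/((-28660 + ((-14102 - 10751) - 16728))*(2616 + 1/(169 + sqrt(207 + 169)))) = 1/((-28660 + (-24853 - 16728))*(2616 + 1/(169 + sqrt(376)))) = 1/((-28660 - 41581)*(2616 + 1/(169 + 2*sqrt(94)))) = 1/(-70241*(2616 + 1/(169 + 2*sqrt(94)))) = 1/(-183750456 - 70241/(169 + 2*sqrt(94)))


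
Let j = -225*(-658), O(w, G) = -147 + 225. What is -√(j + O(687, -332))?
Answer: -4*√9258 ≈ -384.87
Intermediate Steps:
O(w, G) = 78
j = 148050
-√(j + O(687, -332)) = -√(148050 + 78) = -√148128 = -4*√9258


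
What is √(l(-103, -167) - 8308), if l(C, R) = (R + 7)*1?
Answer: 2*I*√2117 ≈ 92.022*I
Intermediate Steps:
l(C, R) = 7 + R (l(C, R) = (7 + R)*1 = 7 + R)
√(l(-103, -167) - 8308) = √((7 - 167) - 8308) = √(-160 - 8308) = √(-8468) = 2*I*√2117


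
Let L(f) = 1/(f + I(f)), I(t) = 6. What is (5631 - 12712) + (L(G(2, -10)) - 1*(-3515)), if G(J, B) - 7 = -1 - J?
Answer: -35659/10 ≈ -3565.9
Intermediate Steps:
G(J, B) = 6 - J (G(J, B) = 7 + (-1 - J) = 6 - J)
L(f) = 1/(6 + f) (L(f) = 1/(f + 6) = 1/(6 + f))
(5631 - 12712) + (L(G(2, -10)) - 1*(-3515)) = (5631 - 12712) + (1/(6 + (6 - 1*2)) - 1*(-3515)) = -7081 + (1/(6 + (6 - 2)) + 3515) = -7081 + (1/(6 + 4) + 3515) = -7081 + (1/10 + 3515) = -7081 + 35151/10 = -35659/10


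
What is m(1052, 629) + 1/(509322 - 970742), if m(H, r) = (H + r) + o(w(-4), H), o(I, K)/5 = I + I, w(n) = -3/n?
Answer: 779107669/461420 ≈ 1688.5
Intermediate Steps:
o(I, K) = 10*I (o(I, K) = 5*(I + I) = 5*(2*I) = 10*I)
m(H, r) = 15/2 + H + r (m(H, r) = (H + r) + 10*(-3/(-4)) = (H + r) + 10*(-3*(-1/4)) = (H + r) + 10*(3/4) = (H + r) + 15/2 = 15/2 + H + r)
m(1052, 629) + 1/(509322 - 970742) = (15/2 + 1052 + 629) + 1/(509322 - 970742) = 3377/2 + 1/(-461420) = 3377/2 - 1/461420 = 779107669/461420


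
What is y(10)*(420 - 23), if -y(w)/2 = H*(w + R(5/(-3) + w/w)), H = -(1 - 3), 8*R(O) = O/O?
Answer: -32157/2 ≈ -16079.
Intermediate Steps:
R(O) = 1/8 (R(O) = (O/O)/8 = (1/8)*1 = 1/8)
H = 2 (H = -1*(-2) = 2)
y(w) = -1/2 - 4*w (y(w) = -4*(w + 1/8) = -4*(1/8 + w) = -2*(1/4 + 2*w) = -1/2 - 4*w)
y(10)*(420 - 23) = (-1/2 - 4*10)*(420 - 23) = (-1/2 - 40)*397 = -81/2*397 = -32157/2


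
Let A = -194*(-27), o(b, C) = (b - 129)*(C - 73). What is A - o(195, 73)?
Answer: 5238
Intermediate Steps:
o(b, C) = (-129 + b)*(-73 + C)
A = 5238
A - o(195, 73) = 5238 - (9417 - 129*73 - 73*195 + 73*195) = 5238 - (9417 - 9417 - 14235 + 14235) = 5238 - 1*0 = 5238 + 0 = 5238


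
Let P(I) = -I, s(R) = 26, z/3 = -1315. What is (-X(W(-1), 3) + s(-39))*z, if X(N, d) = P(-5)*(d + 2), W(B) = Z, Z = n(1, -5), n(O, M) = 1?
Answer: -3945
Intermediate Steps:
z = -3945 (z = 3*(-1315) = -3945)
Z = 1
W(B) = 1
X(N, d) = 10 + 5*d (X(N, d) = (-1*(-5))*(d + 2) = 5*(2 + d) = 10 + 5*d)
(-X(W(-1), 3) + s(-39))*z = (-(10 + 5*3) + 26)*(-3945) = (-(10 + 15) + 26)*(-3945) = (-1*25 + 26)*(-3945) = (-25 + 26)*(-3945) = 1*(-3945) = -3945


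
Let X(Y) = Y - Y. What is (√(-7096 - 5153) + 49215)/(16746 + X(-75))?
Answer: 16405/5582 + I*√1361/5582 ≈ 2.9389 + 0.0066091*I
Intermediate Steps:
X(Y) = 0
(√(-7096 - 5153) + 49215)/(16746 + X(-75)) = (√(-7096 - 5153) + 49215)/(16746 + 0) = (√(-12249) + 49215)/16746 = (3*I*√1361 + 49215)*(1/16746) = (49215 + 3*I*√1361)*(1/16746) = 16405/5582 + I*√1361/5582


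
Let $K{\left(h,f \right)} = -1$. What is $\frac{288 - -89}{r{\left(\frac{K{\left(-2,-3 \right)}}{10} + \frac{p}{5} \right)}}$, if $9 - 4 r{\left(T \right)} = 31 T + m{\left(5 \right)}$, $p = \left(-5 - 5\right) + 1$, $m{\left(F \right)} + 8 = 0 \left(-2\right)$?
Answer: $\frac{15080}{759} \approx 19.868$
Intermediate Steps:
$m{\left(F \right)} = -8$ ($m{\left(F \right)} = -8 + 0 \left(-2\right) = -8 + 0 = -8$)
$p = -9$ ($p = -10 + 1 = -9$)
$r{\left(T \right)} = \frac{17}{4} - \frac{31 T}{4}$ ($r{\left(T \right)} = \frac{9}{4} - \frac{31 T - 8}{4} = \frac{9}{4} - \frac{-8 + 31 T}{4} = \frac{9}{4} - \left(-2 + \frac{31 T}{4}\right) = \frac{17}{4} - \frac{31 T}{4}$)
$\frac{288 - -89}{r{\left(\frac{K{\left(-2,-3 \right)}}{10} + \frac{p}{5} \right)}} = \frac{288 - -89}{\frac{17}{4} - \frac{31 \left(- \frac{1}{10} - \frac{9}{5}\right)}{4}} = \frac{288 + 89}{\frac{17}{4} - \frac{31 \left(\left(-1\right) \frac{1}{10} - \frac{9}{5}\right)}{4}} = \frac{377}{\frac{17}{4} - \frac{31 \left(- \frac{1}{10} - \frac{9}{5}\right)}{4}} = \frac{377}{\frac{17}{4} - - \frac{589}{40}} = \frac{377}{\frac{17}{4} + \frac{589}{40}} = \frac{377}{\frac{759}{40}} = 377 \cdot \frac{40}{759} = \frac{15080}{759}$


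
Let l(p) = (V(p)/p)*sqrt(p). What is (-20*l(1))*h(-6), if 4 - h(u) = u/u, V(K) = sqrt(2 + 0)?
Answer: -60*sqrt(2) ≈ -84.853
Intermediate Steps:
V(K) = sqrt(2)
l(p) = sqrt(2)/sqrt(p) (l(p) = (sqrt(2)/p)*sqrt(p) = sqrt(2)/sqrt(p))
h(u) = 3 (h(u) = 4 - u/u = 4 - 1*1 = 4 - 1 = 3)
(-20*l(1))*h(-6) = -20*sqrt(2)/sqrt(1)*3 = -20*sqrt(2)*3 = -60*sqrt(2)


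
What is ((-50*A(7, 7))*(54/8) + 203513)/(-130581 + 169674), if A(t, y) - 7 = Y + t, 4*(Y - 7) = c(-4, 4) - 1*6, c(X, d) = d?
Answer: 786377/156372 ≈ 5.0289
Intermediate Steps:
Y = 13/2 (Y = 7 + (4 - 1*6)/4 = 7 + (4 - 6)/4 = 7 + (¼)*(-2) = 7 - ½ = 13/2 ≈ 6.5000)
A(t, y) = 27/2 + t (A(t, y) = 7 + (13/2 + t) = 27/2 + t)
((-50*A(7, 7))*(54/8) + 203513)/(-130581 + 169674) = ((-50*(27/2 + 7))*(54/8) + 203513)/(-130581 + 169674) = ((-50*41/2)*(54*(⅛)) + 203513)/39093 = (-1025*27/4 + 203513)*(1/39093) = (-27675/4 + 203513)*(1/39093) = (786377/4)*(1/39093) = 786377/156372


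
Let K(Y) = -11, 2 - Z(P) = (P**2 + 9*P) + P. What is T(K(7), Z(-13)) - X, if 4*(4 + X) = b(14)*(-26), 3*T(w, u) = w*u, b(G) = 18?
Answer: 770/3 ≈ 256.67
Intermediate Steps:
Z(P) = 2 - P**2 - 10*P (Z(P) = 2 - ((P**2 + 9*P) + P) = 2 - (P**2 + 10*P) = 2 + (-P**2 - 10*P) = 2 - P**2 - 10*P)
T(w, u) = u*w/3 (T(w, u) = (w*u)/3 = (u*w)/3 = u*w/3)
X = -121 (X = -4 + (18*(-26))/4 = -4 + (1/4)*(-468) = -4 - 117 = -121)
T(K(7), Z(-13)) - X = (1/3)*(2 - 1*(-13)**2 - 10*(-13))*(-11) - 1*(-121) = (1/3)*(2 - 1*169 + 130)*(-11) + 121 = (1/3)*(2 - 169 + 130)*(-11) + 121 = (1/3)*(-37)*(-11) + 121 = 407/3 + 121 = 770/3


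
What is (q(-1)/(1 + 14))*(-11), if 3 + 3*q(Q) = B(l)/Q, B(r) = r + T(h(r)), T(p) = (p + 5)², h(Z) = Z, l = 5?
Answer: 132/5 ≈ 26.400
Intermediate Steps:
T(p) = (5 + p)²
B(r) = r + (5 + r)²
q(Q) = -1 + 35/Q (q(Q) = -1 + ((5 + (5 + 5)²)/Q)/3 = -1 + ((5 + 10²)/Q)/3 = -1 + ((5 + 100)/Q)/3 = -1 + (105/Q)/3 = -1 + 35/Q)
(q(-1)/(1 + 14))*(-11) = (((35 - 1*(-1))/(-1))/(1 + 14))*(-11) = ((-(35 + 1))/15)*(-11) = ((-1*36)/15)*(-11) = ((1/15)*(-36))*(-11) = -12/5*(-11) = 132/5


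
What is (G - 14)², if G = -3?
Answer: 289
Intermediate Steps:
(G - 14)² = (-3 - 14)² = (-17)² = 289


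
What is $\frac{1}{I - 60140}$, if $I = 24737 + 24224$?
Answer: $- \frac{1}{11179} \approx -8.9453 \cdot 10^{-5}$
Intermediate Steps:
$I = 48961$
$\frac{1}{I - 60140} = \frac{1}{48961 - 60140} = \frac{1}{-11179} = - \frac{1}{11179}$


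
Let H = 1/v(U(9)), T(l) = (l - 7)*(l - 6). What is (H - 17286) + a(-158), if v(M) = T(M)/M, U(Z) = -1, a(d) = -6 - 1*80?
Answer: -972833/56 ≈ -17372.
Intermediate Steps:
a(d) = -86 (a(d) = -6 - 80 = -86)
T(l) = (-7 + l)*(-6 + l)
v(M) = (42 + M**2 - 13*M)/M
H = -1/56 (H = 1/(-13 - 1 + 42/(-1)) = 1/(-13 - 1 + 42*(-1)) = 1/(-13 - 1 - 42) = 1/(-56) = -1/56 ≈ -0.017857)
(H - 17286) + a(-158) = (-1/56 - 17286) - 86 = -968017/56 - 86 = -972833/56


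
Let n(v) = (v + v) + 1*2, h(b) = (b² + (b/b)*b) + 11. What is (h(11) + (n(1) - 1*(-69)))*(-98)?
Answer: -21168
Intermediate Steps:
h(b) = 11 + b + b² (h(b) = (b² + 1*b) + 11 = (b² + b) + 11 = (b + b²) + 11 = 11 + b + b²)
n(v) = 2 + 2*v (n(v) = 2*v + 2 = 2 + 2*v)
(h(11) + (n(1) - 1*(-69)))*(-98) = ((11 + 11 + 11²) + ((2 + 2*1) - 1*(-69)))*(-98) = ((11 + 11 + 121) + ((2 + 2) + 69))*(-98) = (143 + (4 + 69))*(-98) = (143 + 73)*(-98) = 216*(-98) = -21168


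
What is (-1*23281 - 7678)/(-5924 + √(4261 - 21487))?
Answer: 91700558/17555501 + 92877*I*√1914/35111002 ≈ 5.2235 + 0.11573*I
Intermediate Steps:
(-1*23281 - 7678)/(-5924 + √(4261 - 21487)) = (-23281 - 7678)/(-5924 + √(-17226)) = -30959/(-5924 + 3*I*√1914)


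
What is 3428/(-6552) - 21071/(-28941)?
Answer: 3237287/15801786 ≈ 0.20487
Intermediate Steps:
3428/(-6552) - 21071/(-28941) = 3428*(-1/6552) - 21071*(-1/28941) = -857/1638 + 21071/28941 = 3237287/15801786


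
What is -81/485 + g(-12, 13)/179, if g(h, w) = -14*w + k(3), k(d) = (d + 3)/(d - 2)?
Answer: -99859/86815 ≈ -1.1502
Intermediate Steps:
k(d) = (3 + d)/(-2 + d)
g(h, w) = 6 - 14*w (g(h, w) = -14*w + (3 + 3)/(-2 + 3) = -14*w + 6/1 = -14*w + 1*6 = -14*w + 6 = 6 - 14*w)
-81/485 + g(-12, 13)/179 = -81/485 + (6 - 14*13)/179 = -81*1/485 + (6 - 182)*(1/179) = -81/485 - 176*1/179 = -81/485 - 176/179 = -99859/86815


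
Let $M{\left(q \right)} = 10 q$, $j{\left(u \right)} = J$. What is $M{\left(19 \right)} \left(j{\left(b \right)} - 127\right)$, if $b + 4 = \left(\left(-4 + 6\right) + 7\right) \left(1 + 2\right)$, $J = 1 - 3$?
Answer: $-24510$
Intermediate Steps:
$J = -2$
$b = 23$ ($b = -4 + \left(\left(-4 + 6\right) + 7\right) \left(1 + 2\right) = -4 + \left(2 + 7\right) 3 = -4 + 9 \cdot 3 = -4 + 27 = 23$)
$j{\left(u \right)} = -2$
$M{\left(19 \right)} \left(j{\left(b \right)} - 127\right) = 10 \cdot 19 \left(-2 - 127\right) = 190 \left(-129\right) = -24510$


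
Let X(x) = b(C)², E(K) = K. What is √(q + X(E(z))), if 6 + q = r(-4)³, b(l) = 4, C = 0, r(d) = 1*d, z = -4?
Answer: 3*I*√6 ≈ 7.3485*I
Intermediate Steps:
r(d) = d
q = -70 (q = -6 + (-4)³ = -6 - 64 = -70)
X(x) = 16 (X(x) = 4² = 16)
√(q + X(E(z))) = √(-70 + 16) = √(-54) = 3*I*√6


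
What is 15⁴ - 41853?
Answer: 8772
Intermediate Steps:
15⁴ - 41853 = 50625 - 41853 = 8772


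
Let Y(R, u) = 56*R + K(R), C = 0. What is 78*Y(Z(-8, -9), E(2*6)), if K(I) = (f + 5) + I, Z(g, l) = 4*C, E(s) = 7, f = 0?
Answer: 390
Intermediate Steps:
Z(g, l) = 0 (Z(g, l) = 4*0 = 0)
K(I) = 5 + I (K(I) = (0 + 5) + I = 5 + I)
Y(R, u) = 5 + 57*R (Y(R, u) = 56*R + (5 + R) = 5 + 57*R)
78*Y(Z(-8, -9), E(2*6)) = 78*(5 + 57*0) = 78*(5 + 0) = 78*5 = 390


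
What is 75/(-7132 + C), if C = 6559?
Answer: -25/191 ≈ -0.13089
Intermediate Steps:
75/(-7132 + C) = 75/(-7132 + 6559) = 75/(-573) = 75*(-1/573) = -25/191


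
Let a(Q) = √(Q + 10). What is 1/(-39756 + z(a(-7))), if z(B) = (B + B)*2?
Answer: -3313/131711624 - √3/395134872 ≈ -2.5158e-5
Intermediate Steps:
a(Q) = √(10 + Q)
z(B) = 4*B (z(B) = (2*B)*2 = 4*B)
1/(-39756 + z(a(-7))) = 1/(-39756 + 4*√(10 - 7)) = 1/(-39756 + 4*√3)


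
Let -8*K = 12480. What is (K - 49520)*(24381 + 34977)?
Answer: -3032006640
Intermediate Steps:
K = -1560 (K = -⅛*12480 = -1560)
(K - 49520)*(24381 + 34977) = (-1560 - 49520)*(24381 + 34977) = -51080*59358 = -3032006640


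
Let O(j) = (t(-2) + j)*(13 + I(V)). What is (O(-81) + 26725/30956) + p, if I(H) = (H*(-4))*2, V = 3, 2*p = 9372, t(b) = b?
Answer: 173349369/30956 ≈ 5599.9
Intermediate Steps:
p = 4686 (p = (½)*9372 = 4686)
I(H) = -8*H (I(H) = -4*H*2 = -8*H)
O(j) = 22 - 11*j (O(j) = (-2 + j)*(13 - 8*3) = (-2 + j)*(13 - 24) = (-2 + j)*(-11) = 22 - 11*j)
(O(-81) + 26725/30956) + p = ((22 - 11*(-81)) + 26725/30956) + 4686 = ((22 + 891) + 26725*(1/30956)) + 4686 = (913 + 26725/30956) + 4686 = 28289553/30956 + 4686 = 173349369/30956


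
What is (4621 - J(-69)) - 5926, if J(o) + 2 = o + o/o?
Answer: -1235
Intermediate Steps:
J(o) = -1 + o (J(o) = -2 + (o + o/o) = -2 + (o + 1) = -2 + (1 + o) = -1 + o)
(4621 - J(-69)) - 5926 = (4621 - (-1 - 69)) - 5926 = (4621 - 1*(-70)) - 5926 = (4621 + 70) - 5926 = 4691 - 5926 = -1235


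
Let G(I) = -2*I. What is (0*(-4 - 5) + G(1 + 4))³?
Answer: -1000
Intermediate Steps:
(0*(-4 - 5) + G(1 + 4))³ = (0*(-4 - 5) - 2*(1 + 4))³ = (0*(-9) - 2*5)³ = (0 - 10)³ = (-10)³ = -1000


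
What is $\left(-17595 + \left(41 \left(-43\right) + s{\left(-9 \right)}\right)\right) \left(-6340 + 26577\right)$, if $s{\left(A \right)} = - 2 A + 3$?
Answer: $-391322869$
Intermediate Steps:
$s{\left(A \right)} = 3 - 2 A$
$\left(-17595 + \left(41 \left(-43\right) + s{\left(-9 \right)}\right)\right) \left(-6340 + 26577\right) = \left(-17595 + \left(41 \left(-43\right) + \left(3 - -18\right)\right)\right) \left(-6340 + 26577\right) = \left(-17595 + \left(-1763 + \left(3 + 18\right)\right)\right) 20237 = \left(-17595 + \left(-1763 + 21\right)\right) 20237 = \left(-17595 - 1742\right) 20237 = \left(-19337\right) 20237 = -391322869$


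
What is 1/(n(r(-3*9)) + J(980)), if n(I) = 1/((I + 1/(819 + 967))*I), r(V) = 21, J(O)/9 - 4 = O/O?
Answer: 787647/35445901 ≈ 0.022221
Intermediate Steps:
J(O) = 45 (J(O) = 36 + 9*(O/O) = 36 + 9*1 = 36 + 9 = 45)
n(I) = 1/(I*(1/1786 + I)) (n(I) = 1/((I + 1/1786)*I) = 1/((1/1786 + I)*I) = 1/(I*(1/1786 + I)))
1/(n(r(-3*9)) + J(980)) = 1/(1786/(21*(1 + 1786*21)) + 45) = 1/(1786*(1/21)/(1 + 37506) + 45) = 1/(1786*(1/21)/37507 + 45) = 1/(1786*(1/21)*(1/37507) + 45) = 1/(1786/787647 + 45) = 1/(35445901/787647) = 787647/35445901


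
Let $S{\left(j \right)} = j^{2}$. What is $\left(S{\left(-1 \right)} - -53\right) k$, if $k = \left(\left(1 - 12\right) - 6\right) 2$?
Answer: $-1836$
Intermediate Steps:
$k = -34$ ($k = \left(\left(1 - 12\right) - 6\right) 2 = \left(-11 - 6\right) 2 = \left(-17\right) 2 = -34$)
$\left(S{\left(-1 \right)} - -53\right) k = \left(\left(-1\right)^{2} - -53\right) \left(-34\right) = \left(1 + 53\right) \left(-34\right) = 54 \left(-34\right) = -1836$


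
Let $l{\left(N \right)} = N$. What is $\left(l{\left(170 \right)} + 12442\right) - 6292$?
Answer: $6320$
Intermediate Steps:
$\left(l{\left(170 \right)} + 12442\right) - 6292 = \left(170 + 12442\right) - 6292 = 12612 + \left(\left(2220 + \left(-4910 + 3773\right)\right) - 7375\right) = 12612 + \left(\left(2220 - 1137\right) - 7375\right) = 12612 + \left(1083 - 7375\right) = 12612 - 6292 = 6320$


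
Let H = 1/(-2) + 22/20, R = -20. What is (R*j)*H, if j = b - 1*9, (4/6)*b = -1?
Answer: 126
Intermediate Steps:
b = -3/2 (b = (3/2)*(-1) = -3/2 ≈ -1.5000)
H = 3/5 (H = 1*(-1/2) + 22*(1/20) = -1/2 + 11/10 = 3/5 ≈ 0.60000)
j = -21/2 (j = -3/2 - 1*9 = -3/2 - 9 = -21/2 ≈ -10.500)
(R*j)*H = -20*(-21/2)*(3/5) = 210*(3/5) = 126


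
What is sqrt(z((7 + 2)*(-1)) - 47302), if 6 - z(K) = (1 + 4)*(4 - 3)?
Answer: I*sqrt(47301) ≈ 217.49*I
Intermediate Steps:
z(K) = 1 (z(K) = 6 - (1 + 4)*(4 - 3) = 6 - 5 = 1)
sqrt(z((7 + 2)*(-1)) - 47302) = sqrt(1 - 47302) = sqrt(-47301) = I*sqrt(47301)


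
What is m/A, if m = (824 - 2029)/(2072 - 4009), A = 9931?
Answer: 1205/19236347 ≈ 6.2642e-5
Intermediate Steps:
m = 1205/1937 (m = -1205/(-1937) = -1205*(-1/1937) = 1205/1937 ≈ 0.62210)
m/A = (1205/1937)/9931 = (1205/1937)*(1/9931) = 1205/19236347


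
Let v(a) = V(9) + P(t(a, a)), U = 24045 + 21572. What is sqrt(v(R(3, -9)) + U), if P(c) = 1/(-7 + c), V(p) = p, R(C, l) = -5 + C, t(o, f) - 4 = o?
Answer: sqrt(1140645)/5 ≈ 213.60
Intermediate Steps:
t(o, f) = 4 + o
U = 45617
v(a) = 9 + 1/(-3 + a) (v(a) = 9 + 1/(-7 + (4 + a)) = 9 + 1/(-3 + a))
sqrt(v(R(3, -9)) + U) = sqrt((-26 + 9*(-5 + 3))/(-3 + (-5 + 3)) + 45617) = sqrt((-26 + 9*(-2))/(-3 - 2) + 45617) = sqrt((-26 - 18)/(-5) + 45617) = sqrt(-1/5*(-44) + 45617) = sqrt(44/5 + 45617) = sqrt(228129/5) = sqrt(1140645)/5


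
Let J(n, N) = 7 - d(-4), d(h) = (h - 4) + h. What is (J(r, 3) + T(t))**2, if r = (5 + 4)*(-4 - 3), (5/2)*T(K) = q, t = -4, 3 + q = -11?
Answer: 4489/25 ≈ 179.56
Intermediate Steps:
q = -14 (q = -3 - 11 = -14)
T(K) = -28/5 (T(K) = (2/5)*(-14) = -28/5)
r = -63 (r = 9*(-7) = -63)
d(h) = -4 + 2*h (d(h) = (-4 + h) + h = -4 + 2*h)
J(n, N) = 19 (J(n, N) = 7 - (-4 + 2*(-4)) = 7 - (-4 - 8) = 7 - 1*(-12) = 7 + 12 = 19)
(J(r, 3) + T(t))**2 = (19 - 28/5)**2 = (67/5)**2 = 4489/25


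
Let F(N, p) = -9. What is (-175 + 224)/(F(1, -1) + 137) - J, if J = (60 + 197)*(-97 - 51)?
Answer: 4868657/128 ≈ 38036.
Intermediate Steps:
J = -38036 (J = 257*(-148) = -38036)
(-175 + 224)/(F(1, -1) + 137) - J = (-175 + 224)/(-9 + 137) - 1*(-38036) = 49/128 + 38036 = 4868657/128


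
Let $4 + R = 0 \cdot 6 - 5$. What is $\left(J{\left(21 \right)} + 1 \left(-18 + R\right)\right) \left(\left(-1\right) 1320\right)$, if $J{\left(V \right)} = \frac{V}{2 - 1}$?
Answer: $7920$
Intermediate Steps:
$J{\left(V \right)} = V$ ($J{\left(V \right)} = \frac{V}{2 - 1} = \frac{V}{1} = V 1 = V$)
$R = -9$ ($R = -4 + \left(0 \cdot 6 - 5\right) = -4 + \left(0 - 5\right) = -4 - 5 = -9$)
$\left(J{\left(21 \right)} + 1 \left(-18 + R\right)\right) \left(\left(-1\right) 1320\right) = \left(21 + 1 \left(-18 - 9\right)\right) \left(\left(-1\right) 1320\right) = \left(21 + 1 \left(-27\right)\right) \left(-1320\right) = \left(21 - 27\right) \left(-1320\right) = \left(-6\right) \left(-1320\right) = 7920$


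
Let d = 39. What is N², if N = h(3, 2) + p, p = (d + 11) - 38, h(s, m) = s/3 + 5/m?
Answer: 961/4 ≈ 240.25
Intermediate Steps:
h(s, m) = 5/m + s/3 (h(s, m) = s*(⅓) + 5/m = s/3 + 5/m = 5/m + s/3)
p = 12 (p = (39 + 11) - 38 = 50 - 38 = 12)
N = 31/2 (N = (5/2 + (⅓)*3) + 12 = (5*(½) + 1) + 12 = (5/2 + 1) + 12 = 7/2 + 12 = 31/2 ≈ 15.500)
N² = (31/2)² = 961/4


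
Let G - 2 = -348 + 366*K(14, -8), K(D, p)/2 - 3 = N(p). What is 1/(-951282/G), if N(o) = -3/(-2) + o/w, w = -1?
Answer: -4402/475641 ≈ -0.0092549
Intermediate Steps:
N(o) = 3/2 - o (N(o) = -3/(-2) + o/(-1) = -3*(-½) + o*(-1) = 3/2 - o)
K(D, p) = 9 - 2*p (K(D, p) = 6 + 2*(3/2 - p) = 6 + (3 - 2*p) = 9 - 2*p)
G = 8804 (G = 2 + (-348 + 366*(9 - 2*(-8))) = 2 + (-348 + 366*(9 + 16)) = 2 + (-348 + 366*25) = 2 + (-348 + 9150) = 2 + 8802 = 8804)
1/(-951282/G) = 1/(-951282/8804) = 1/(-951282*1/8804) = 1/(-475641/4402) = -4402/475641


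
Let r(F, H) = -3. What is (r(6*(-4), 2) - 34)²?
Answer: 1369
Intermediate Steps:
(r(6*(-4), 2) - 34)² = (-3 - 34)² = (-37)² = 1369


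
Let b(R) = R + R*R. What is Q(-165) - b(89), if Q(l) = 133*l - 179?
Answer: -30134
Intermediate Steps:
b(R) = R + R**2
Q(l) = -179 + 133*l
Q(-165) - b(89) = (-179 + 133*(-165)) - 89*(1 + 89) = (-179 - 21945) - 89*90 = -22124 - 1*8010 = -22124 - 8010 = -30134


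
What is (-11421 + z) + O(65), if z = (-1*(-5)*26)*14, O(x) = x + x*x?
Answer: -5311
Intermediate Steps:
O(x) = x + x²
z = 1820 (z = (5*26)*14 = 130*14 = 1820)
(-11421 + z) + O(65) = (-11421 + 1820) + 65*(1 + 65) = -9601 + 65*66 = -9601 + 4290 = -5311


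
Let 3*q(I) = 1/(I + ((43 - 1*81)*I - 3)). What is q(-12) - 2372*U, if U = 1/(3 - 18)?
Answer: 1046057/6615 ≈ 158.13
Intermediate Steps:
q(I) = 1/(3*(-3 - 37*I)) (q(I) = 1/(3*(I + ((43 - 1*81)*I - 3))) = 1/(3*(I + ((43 - 81)*I - 3))) = 1/(3*(I + (-38*I - 3))) = 1/(3*(I + (-3 - 38*I))) = 1/(3*(-3 - 37*I)))
U = -1/15 (U = 1/(-15) = -1/15 ≈ -0.066667)
q(-12) - 2372*U = -1/(9 + 111*(-12)) - 2372*(-1/15) = -1/(9 - 1332) + 2372/15 = -1/(-1323) + 2372/15 = -1*(-1/1323) + 2372/15 = 1/1323 + 2372/15 = 1046057/6615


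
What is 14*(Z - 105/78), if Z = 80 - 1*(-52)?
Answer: 23779/13 ≈ 1829.2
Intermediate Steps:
Z = 132 (Z = 80 + 52 = 132)
14*(Z - 105/78) = 14*(132 - 105/78) = 14*(132 - 105*1/78) = 14*(132 - 35/26) = 14*(3397/26) = 23779/13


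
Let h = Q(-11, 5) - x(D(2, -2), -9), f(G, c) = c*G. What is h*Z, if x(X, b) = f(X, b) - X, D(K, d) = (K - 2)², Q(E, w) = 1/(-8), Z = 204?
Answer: -51/2 ≈ -25.500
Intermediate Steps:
f(G, c) = G*c
Q(E, w) = -⅛
D(K, d) = (-2 + K)²
x(X, b) = -X + X*b (x(X, b) = X*b - X = -X + X*b)
h = -⅛ (h = -⅛ - (-2 + 2)²*(-1 - 9) = -⅛ - 0²*(-10) = -⅛ - 0*(-10) = -⅛ - 1*0 = -⅛ + 0 = -⅛ ≈ -0.12500)
h*Z = -⅛*204 = -51/2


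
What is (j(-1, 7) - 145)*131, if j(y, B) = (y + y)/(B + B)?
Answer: -133096/7 ≈ -19014.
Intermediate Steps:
j(y, B) = y/B (j(y, B) = (2*y)/((2*B)) = (2*y)*(1/(2*B)) = y/B)
(j(-1, 7) - 145)*131 = (-1/7 - 145)*131 = (-1*⅐ - 145)*131 = (-⅐ - 145)*131 = -1016/7*131 = -133096/7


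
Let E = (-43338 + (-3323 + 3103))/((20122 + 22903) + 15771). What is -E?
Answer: 21779/29398 ≈ 0.74083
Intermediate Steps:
E = -21779/29398 (E = (-43338 - 220)/(43025 + 15771) = -43558/58796 = -43558*1/58796 = -21779/29398 ≈ -0.74083)
-E = -1*(-21779/29398) = 21779/29398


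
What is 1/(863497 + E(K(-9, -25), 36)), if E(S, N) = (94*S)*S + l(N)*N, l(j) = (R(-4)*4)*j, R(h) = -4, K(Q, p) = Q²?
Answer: 1/1459495 ≈ 6.8517e-7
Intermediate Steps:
l(j) = -16*j (l(j) = (-4*4)*j = -16*j)
E(S, N) = -16*N² + 94*S² (E(S, N) = (94*S)*S + (-16*N)*N = 94*S² - 16*N² = -16*N² + 94*S²)
1/(863497 + E(K(-9, -25), 36)) = 1/(863497 + (-16*36² + 94*((-9)²)²)) = 1/(863497 + (-16*1296 + 94*81²)) = 1/(863497 + (-20736 + 94*6561)) = 1/(863497 + (-20736 + 616734)) = 1/(863497 + 595998) = 1/1459495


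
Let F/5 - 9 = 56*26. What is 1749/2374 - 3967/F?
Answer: 3393767/17389550 ≈ 0.19516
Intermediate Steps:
F = 7325 (F = 45 + 5*(56*26) = 45 + 5*1456 = 45 + 7280 = 7325)
1749/2374 - 3967/F = 1749/2374 - 3967/7325 = 3393767/17389550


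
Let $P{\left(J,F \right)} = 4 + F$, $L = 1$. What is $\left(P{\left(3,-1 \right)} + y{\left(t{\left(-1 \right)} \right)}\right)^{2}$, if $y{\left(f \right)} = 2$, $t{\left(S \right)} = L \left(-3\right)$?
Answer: $25$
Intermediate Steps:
$t{\left(S \right)} = -3$ ($t{\left(S \right)} = 1 \left(-3\right) = -3$)
$\left(P{\left(3,-1 \right)} + y{\left(t{\left(-1 \right)} \right)}\right)^{2} = \left(\left(4 - 1\right) + 2\right)^{2} = \left(3 + 2\right)^{2} = 5^{2} = 25$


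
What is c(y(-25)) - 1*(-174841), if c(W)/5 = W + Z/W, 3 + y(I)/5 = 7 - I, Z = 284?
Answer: 5091698/29 ≈ 1.7558e+5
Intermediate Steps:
y(I) = 20 - 5*I (y(I) = -15 + 5*(7 - I) = -15 + (35 - 5*I) = 20 - 5*I)
c(W) = 5*W + 1420/W (c(W) = 5*(W + 284/W) = 5*W + 1420/W)
c(y(-25)) - 1*(-174841) = (5*(20 - 5*(-25)) + 1420/(20 - 5*(-25))) - 1*(-174841) = (5*(20 + 125) + 1420/(20 + 125)) + 174841 = (5*145 + 1420/145) + 174841 = (725 + 1420*(1/145)) + 174841 = (725 + 284/29) + 174841 = 21309/29 + 174841 = 5091698/29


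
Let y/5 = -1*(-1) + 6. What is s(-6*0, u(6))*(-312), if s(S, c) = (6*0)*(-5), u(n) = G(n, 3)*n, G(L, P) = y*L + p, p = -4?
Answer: 0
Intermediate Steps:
y = 35 (y = 5*(-1*(-1) + 6) = 5*(1 + 6) = 5*7 = 35)
G(L, P) = -4 + 35*L (G(L, P) = 35*L - 4 = -4 + 35*L)
u(n) = n*(-4 + 35*n) (u(n) = (-4 + 35*n)*n = n*(-4 + 35*n))
s(S, c) = 0 (s(S, c) = 0*(-5) = 0)
s(-6*0, u(6))*(-312) = 0*(-312) = 0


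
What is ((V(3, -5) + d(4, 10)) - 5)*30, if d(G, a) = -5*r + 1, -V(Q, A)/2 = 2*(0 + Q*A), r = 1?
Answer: 1530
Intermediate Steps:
V(Q, A) = -4*A*Q (V(Q, A) = -4*(0 + Q*A) = -4*(0 + A*Q) = -4*A*Q)
d(G, a) = -4 (d(G, a) = -5*1 + 1 = -5 + 1 = -4)
((V(3, -5) + d(4, 10)) - 5)*30 = ((-4*(-5)*3 - 4) - 5)*30 = ((60 - 4) - 5)*30 = (56 - 5)*30 = 51*30 = 1530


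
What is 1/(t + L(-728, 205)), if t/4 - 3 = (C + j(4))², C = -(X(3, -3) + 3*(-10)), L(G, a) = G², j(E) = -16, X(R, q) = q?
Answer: 1/531152 ≈ 1.8827e-6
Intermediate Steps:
C = 33 (C = -(-3 + 3*(-10)) = -(-3 - 30) = -1*(-33) = 33)
t = 1168 (t = 12 + 4*(33 - 16)² = 12 + 4*17² = 12 + 4*289 = 12 + 1156 = 1168)
1/(t + L(-728, 205)) = 1/(1168 + (-728)²) = 1/(1168 + 529984) = 1/531152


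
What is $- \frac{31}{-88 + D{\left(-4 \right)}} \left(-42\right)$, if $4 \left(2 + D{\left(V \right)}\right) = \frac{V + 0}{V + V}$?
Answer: $- \frac{10416}{719} \approx -14.487$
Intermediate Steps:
$D{\left(V \right)} = - \frac{15}{8}$ ($D{\left(V \right)} = -2 + \frac{\left(V + 0\right) \frac{1}{V + V}}{4} = -2 + \frac{V \frac{1}{2 V}}{4} = -2 + \frac{1}{4} \cdot \frac{1}{2} = -2 + \frac{1}{8} = - \frac{15}{8}$)
$- \frac{31}{-88 + D{\left(-4 \right)}} \left(-42\right) = - \frac{31}{-88 - \frac{15}{8}} \left(-42\right) = - \frac{31}{- \frac{719}{8}} \left(-42\right) = \left(-31\right) \left(- \frac{8}{719}\right) \left(-42\right) = \frac{248}{719} \left(-42\right) = - \frac{10416}{719}$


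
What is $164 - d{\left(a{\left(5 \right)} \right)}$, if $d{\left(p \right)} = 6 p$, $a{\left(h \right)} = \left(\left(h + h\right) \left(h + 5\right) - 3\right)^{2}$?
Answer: $-56290$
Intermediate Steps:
$a{\left(h \right)} = \left(-3 + 2 h \left(5 + h\right)\right)^{2}$ ($a{\left(h \right)} = \left(2 h \left(5 + h\right) - 3\right)^{2} = \left(-3 + 2 h \left(5 + h\right)\right)^{2}$)
$164 - d{\left(a{\left(5 \right)} \right)} = 164 - 6 \left(-3 + 2 \cdot 5^{2} + 10 \cdot 5\right)^{2} = 164 - 6 \left(-3 + 2 \cdot 25 + 50\right)^{2} = 164 - 6 \left(-3 + 50 + 50\right)^{2} = 164 - 6 \cdot 97^{2} = 164 - 6 \cdot 9409 = 164 - 56454 = -56290$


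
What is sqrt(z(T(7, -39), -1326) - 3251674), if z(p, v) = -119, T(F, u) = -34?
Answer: I*sqrt(3251793) ≈ 1803.3*I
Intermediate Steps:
sqrt(z(T(7, -39), -1326) - 3251674) = sqrt(-119 - 3251674) = sqrt(-3251793) = I*sqrt(3251793)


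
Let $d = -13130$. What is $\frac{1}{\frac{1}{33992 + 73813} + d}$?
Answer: $- \frac{107805}{1415479649} \approx -7.6161 \cdot 10^{-5}$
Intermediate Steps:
$\frac{1}{\frac{1}{33992 + 73813} + d} = \frac{1}{\frac{1}{33992 + 73813} - 13130} = \frac{1}{\frac{1}{107805} - 13130} = \frac{1}{- \frac{1415479649}{107805}} = - \frac{107805}{1415479649}$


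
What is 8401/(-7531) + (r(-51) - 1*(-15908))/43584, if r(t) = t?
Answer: -246730117/328231104 ≈ -0.75170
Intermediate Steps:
8401/(-7531) + (r(-51) - 1*(-15908))/43584 = 8401/(-7531) + (-51 - 1*(-15908))/43584 = 8401*(-1/7531) + (-51 + 15908)*(1/43584) = -8401/7531 + 15857*(1/43584) = -8401/7531 + 15857/43584 = -246730117/328231104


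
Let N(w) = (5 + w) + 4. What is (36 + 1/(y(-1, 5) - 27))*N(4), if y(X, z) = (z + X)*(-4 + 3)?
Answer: 14495/31 ≈ 467.58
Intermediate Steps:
N(w) = 9 + w
y(X, z) = -X - z (y(X, z) = (X + z)*(-1) = -X - z)
(36 + 1/(y(-1, 5) - 27))*N(4) = (36 + 1/((-1*(-1) - 1*5) - 27))*(9 + 4) = (36 + 1/((1 - 5) - 27))*13 = (36 + 1/(-4 - 27))*13 = (36 + 1/(-31))*13 = (36 - 1/31)*13 = (1115/31)*13 = 14495/31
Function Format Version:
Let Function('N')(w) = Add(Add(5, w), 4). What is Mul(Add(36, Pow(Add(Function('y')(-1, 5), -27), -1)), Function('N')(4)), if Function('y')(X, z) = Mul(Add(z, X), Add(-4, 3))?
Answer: Rational(14495, 31) ≈ 467.58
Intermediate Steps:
Function('N')(w) = Add(9, w)
Function('y')(X, z) = Add(Mul(-1, X), Mul(-1, z)) (Function('y')(X, z) = Mul(Add(X, z), -1) = Add(Mul(-1, X), Mul(-1, z)))
Mul(Add(36, Pow(Add(Function('y')(-1, 5), -27), -1)), Function('N')(4)) = Mul(Add(36, Pow(Add(Add(Mul(-1, -1), Mul(-1, 5)), -27), -1)), Add(9, 4)) = Mul(Add(36, Pow(Add(Add(1, -5), -27), -1)), 13) = Mul(Add(36, Pow(Add(-4, -27), -1)), 13) = Mul(Add(36, Pow(-31, -1)), 13) = Mul(Add(36, Rational(-1, 31)), 13) = Mul(Rational(1115, 31), 13) = Rational(14495, 31)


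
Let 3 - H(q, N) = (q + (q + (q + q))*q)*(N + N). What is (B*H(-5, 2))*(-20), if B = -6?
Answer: -33240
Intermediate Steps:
H(q, N) = 3 - 2*N*(q + 3*q**2) (H(q, N) = 3 - (q + (q + (q + q))*q)*(N + N) = 3 - (q + (q + 2*q)*q)*2*N = 3 - (q + (3*q)*q)*2*N = 3 - (q + 3*q**2)*2*N = 3 - 2*N*(q + 3*q**2))
(B*H(-5, 2))*(-20) = -6*(3 - 6*2*(-5)**2 - 2*2*(-5))*(-20) = -6*(3 - 6*2*25 + 20)*(-20) = -6*(3 - 300 + 20)*(-20) = -6*(-277)*(-20) = 1662*(-20) = -33240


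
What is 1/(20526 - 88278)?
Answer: -1/67752 ≈ -1.4760e-5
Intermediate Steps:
1/(20526 - 88278) = 1/(-67752) = -1/67752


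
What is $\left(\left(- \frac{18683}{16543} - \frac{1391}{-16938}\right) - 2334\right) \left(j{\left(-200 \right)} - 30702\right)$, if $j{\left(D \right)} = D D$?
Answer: $- \frac{3041806719980153}{140102667} \approx -2.1711 \cdot 10^{7}$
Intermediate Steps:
$j{\left(D \right)} = D^{2}$
$\left(\left(- \frac{18683}{16543} - \frac{1391}{-16938}\right) - 2334\right) \left(j{\left(-200 \right)} - 30702\right) = \left(\left(- \frac{18683}{16543} - \frac{1391}{-16938}\right) - 2334\right) \left(\left(-200\right)^{2} - 30702\right) = \left(\left(\left(-18683\right) \frac{1}{16543} - - \frac{1391}{16938}\right) - 2334\right) \left(40000 - 30702\right) = \left(\left(- \frac{18683}{16543} + \frac{1391}{16938}\right) - 2334\right) 9298 = \left(- \frac{293441341}{280205334} - 2334\right) 9298 = \left(- \frac{654292690897}{280205334}\right) 9298 = - \frac{3041806719980153}{140102667}$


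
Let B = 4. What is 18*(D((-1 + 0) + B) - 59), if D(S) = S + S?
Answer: -954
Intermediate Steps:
D(S) = 2*S
18*(D((-1 + 0) + B) - 59) = 18*(2*((-1 + 0) + 4) - 59) = 18*(2*(-1 + 4) - 59) = 18*(2*3 - 59) = 18*(6 - 59) = 18*(-53) = -954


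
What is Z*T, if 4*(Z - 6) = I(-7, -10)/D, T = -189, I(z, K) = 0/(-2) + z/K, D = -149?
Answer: -6757317/5960 ≈ -1133.8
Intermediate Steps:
I(z, K) = z/K (I(z, K) = 0*(-½) + z/K = 0 + z/K = z/K)
Z = 35753/5960 (Z = 6 + (-7/(-10)/(-149))/4 = 6 + (-7*(-⅒)*(-1/149))/4 = 6 + ((7/10)*(-1/149))/4 = 6 + (¼)*(-7/1490) = 6 - 7/5960 = 35753/5960 ≈ 5.9988)
Z*T = (35753/5960)*(-189) = -6757317/5960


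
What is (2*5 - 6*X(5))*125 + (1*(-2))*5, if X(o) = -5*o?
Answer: 19990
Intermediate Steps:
(2*5 - 6*X(5))*125 + (1*(-2))*5 = (2*5 - (-30)*5)*125 + (1*(-2))*5 = (10 - 6*(-25))*125 - 2*5 = (10 + 150)*125 - 10 = 160*125 - 10 = 20000 - 10 = 19990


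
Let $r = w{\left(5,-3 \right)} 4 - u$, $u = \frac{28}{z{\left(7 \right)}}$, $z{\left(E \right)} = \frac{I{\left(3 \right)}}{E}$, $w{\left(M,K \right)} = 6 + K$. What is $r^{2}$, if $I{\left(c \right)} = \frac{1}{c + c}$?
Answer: $1354896$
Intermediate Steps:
$I{\left(c \right)} = \frac{1}{2 c}$
$z{\left(E \right)} = \frac{1}{6 E}$ ($z{\left(E \right)} = \frac{\frac{1}{2} \cdot \frac{1}{3}}{E} = \frac{1}{6 E}$)
$u = 1176$ ($u = \frac{28}{\frac{1}{6} \cdot \frac{1}{7}} = 28 \frac{1}{\frac{1}{42}} = 28 \cdot 42 = 1176$)
$r = -1164$ ($r = \left(6 - 3\right) 4 - 1176 = 3 \cdot 4 - 1176 = 12 - 1176 = -1164$)
$r^{2} = \left(-1164\right)^{2} = 1354896$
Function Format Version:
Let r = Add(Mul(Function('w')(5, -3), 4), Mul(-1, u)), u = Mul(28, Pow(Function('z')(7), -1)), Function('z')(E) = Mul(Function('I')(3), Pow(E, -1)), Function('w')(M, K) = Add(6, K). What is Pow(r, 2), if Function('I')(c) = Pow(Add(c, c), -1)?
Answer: 1354896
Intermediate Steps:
Function('I')(c) = Mul(Rational(1, 2), Pow(c, -1)) (Function('I')(c) = Pow(Mul(2, c), -1) = Mul(Rational(1, 2), Pow(c, -1)))
Function('z')(E) = Mul(Rational(1, 6), Pow(E, -1)) (Function('z')(E) = Mul(Mul(Rational(1, 2), Pow(3, -1)), Pow(E, -1)) = Mul(Mul(Rational(1, 2), Rational(1, 3)), Pow(E, -1)) = Mul(Rational(1, 6), Pow(E, -1)))
u = 1176 (u = Mul(28, Pow(Mul(Rational(1, 6), Pow(7, -1)), -1)) = Mul(28, Pow(Mul(Rational(1, 6), Rational(1, 7)), -1)) = Mul(28, Pow(Rational(1, 42), -1)) = Mul(28, 42) = 1176)
r = -1164 (r = Add(Mul(Add(6, -3), 4), Mul(-1, 1176)) = Add(Mul(3, 4), -1176) = Add(12, -1176) = -1164)
Pow(r, 2) = Pow(-1164, 2) = 1354896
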